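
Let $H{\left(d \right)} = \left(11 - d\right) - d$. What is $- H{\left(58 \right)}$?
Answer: $105$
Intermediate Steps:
$H{\left(d \right)} = 11 - 2 d$
$- H{\left(58 \right)} = - (11 - 116) = \left(-1\right) \left(-105\right) = 105$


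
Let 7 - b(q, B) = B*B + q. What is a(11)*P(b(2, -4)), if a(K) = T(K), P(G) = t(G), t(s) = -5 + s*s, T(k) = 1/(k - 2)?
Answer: 116/9 ≈ 12.889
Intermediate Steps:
b(q, B) = 7 - q - B² (b(q, B) = 7 - (B*B + q) = 7 - (B² + q) = 7 - (q + B²) = 7 + (-q - B²) = 7 - q - B²)
T(k) = 1/(-2 + k)
t(s) = -5 + s²
P(G) = -5 + G²
a(K) = 1/(-2 + K)
a(11)*P(b(2, -4)) = (-5 + (7 - 1*2 - 1*(-4)²)²)/(-2 + 11) = (-5 + (7 - 2 - 1*16)²)/9 = (-5 + (7 - 2 - 16)²)/9 = (-5 + (-11)²)/9 = (-5 + 121)/9 = (⅑)*116 = 116/9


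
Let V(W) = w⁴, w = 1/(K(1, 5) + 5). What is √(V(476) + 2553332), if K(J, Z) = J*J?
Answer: √3309118273/36 ≈ 1597.9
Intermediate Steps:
K(J, Z) = J²
w = ⅙ (w = 1/(1² + 5) = 1/(1 + 5) = 1/6 = ⅙ ≈ 0.16667)
V(W) = 1/1296 (V(W) = (⅙)⁴ = 1/1296)
√(V(476) + 2553332) = √(1/1296 + 2553332) = √(3309118273/1296) = √3309118273/36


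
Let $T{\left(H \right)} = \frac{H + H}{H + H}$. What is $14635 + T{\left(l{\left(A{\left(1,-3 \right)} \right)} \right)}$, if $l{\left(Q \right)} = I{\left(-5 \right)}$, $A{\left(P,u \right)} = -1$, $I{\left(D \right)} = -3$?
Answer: $14636$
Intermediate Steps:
$l{\left(Q \right)} = -3$
$T{\left(H \right)} = 1$ ($T{\left(H \right)} = \frac{2 H}{2 H} = 2 H \frac{1}{2 H} = 1$)
$14635 + T{\left(l{\left(A{\left(1,-3 \right)} \right)} \right)} = 14635 + 1 = 14636$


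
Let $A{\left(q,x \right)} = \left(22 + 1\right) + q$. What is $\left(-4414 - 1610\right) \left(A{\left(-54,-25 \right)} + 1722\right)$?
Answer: $-10186584$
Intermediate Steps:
$A{\left(q,x \right)} = 23 + q$
$\left(-4414 - 1610\right) \left(A{\left(-54,-25 \right)} + 1722\right) = \left(-4414 - 1610\right) \left(\left(23 - 54\right) + 1722\right) = - 6024 \left(-31 + 1722\right) = \left(-6024\right) 1691 = -10186584$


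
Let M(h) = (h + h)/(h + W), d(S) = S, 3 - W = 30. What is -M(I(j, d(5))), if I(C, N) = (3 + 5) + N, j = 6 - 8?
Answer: 13/7 ≈ 1.8571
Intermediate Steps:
W = -27 (W = 3 - 1*30 = 3 - 30 = -27)
j = -2
I(C, N) = 8 + N
M(h) = 2*h/(-27 + h) (M(h) = (h + h)/(h - 27) = (2*h)/(-27 + h) = 2*h/(-27 + h))
-M(I(j, d(5))) = -2*(8 + 5)/(-27 + (8 + 5)) = -2*13/(-27 + 13) = -2*13/(-14) = -2*13*(-1)/14 = -1*(-13/7) = 13/7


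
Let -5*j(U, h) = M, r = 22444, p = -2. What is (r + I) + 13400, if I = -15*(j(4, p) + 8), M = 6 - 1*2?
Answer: 35736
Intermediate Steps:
M = 4 (M = 6 - 2 = 4)
j(U, h) = -⅘ (j(U, h) = -⅕*4 = -⅘)
I = -108 (I = -15*(-⅘ + 8) = -15*36/5 = -108)
(r + I) + 13400 = (22444 - 108) + 13400 = 22336 + 13400 = 35736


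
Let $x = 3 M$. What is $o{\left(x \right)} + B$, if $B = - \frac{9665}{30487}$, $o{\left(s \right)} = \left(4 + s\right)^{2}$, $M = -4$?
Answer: $\frac{1941503}{30487} \approx 63.683$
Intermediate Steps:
$x = -12$ ($x = 3 \left(-4\right) = -12$)
$B = - \frac{9665}{30487}$ ($B = \left(-9665\right) \frac{1}{30487} = - \frac{9665}{30487} \approx -0.31702$)
$o{\left(x \right)} + B = \left(4 - 12\right)^{2} - \frac{9665}{30487} = \left(-8\right)^{2} - \frac{9665}{30487} = 64 - \frac{9665}{30487} = \frac{1941503}{30487}$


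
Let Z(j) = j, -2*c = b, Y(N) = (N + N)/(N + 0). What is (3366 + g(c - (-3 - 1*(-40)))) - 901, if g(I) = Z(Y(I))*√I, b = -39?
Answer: 2465 + I*√70 ≈ 2465.0 + 8.3666*I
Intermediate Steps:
Y(N) = 2 (Y(N) = (2*N)/N = 2)
c = 39/2 (c = -½*(-39) = 39/2 ≈ 19.500)
g(I) = 2*√I
(3366 + g(c - (-3 - 1*(-40)))) - 901 = (3366 + 2*√(39/2 - (-3 - 1*(-40)))) - 901 = (3366 + 2*√(39/2 - (-3 + 40))) - 901 = (3366 + 2*√(39/2 - 1*37)) - 901 = (3366 + 2*√(39/2 - 37)) - 901 = (3366 + 2*√(-35/2)) - 901 = (3366 + 2*(I*√70/2)) - 901 = (3366 + I*√70) - 901 = 2465 + I*√70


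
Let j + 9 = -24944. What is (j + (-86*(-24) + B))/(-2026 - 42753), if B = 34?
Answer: 3265/6397 ≈ 0.51040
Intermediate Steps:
j = -24953 (j = -9 - 24944 = -24953)
(j + (-86*(-24) + B))/(-2026 - 42753) = (-24953 + (-86*(-24) + 34))/(-2026 - 42753) = (-24953 + (2064 + 34))/(-44779) = (-24953 + 2098)*(-1/44779) = -22855*(-1/44779) = 3265/6397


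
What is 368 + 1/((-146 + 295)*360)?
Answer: 19739521/53640 ≈ 368.00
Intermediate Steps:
368 + 1/((-146 + 295)*360) = 368 + (1/360)/149 = 368 + (1/149)*(1/360) = 368 + 1/53640 = 19739521/53640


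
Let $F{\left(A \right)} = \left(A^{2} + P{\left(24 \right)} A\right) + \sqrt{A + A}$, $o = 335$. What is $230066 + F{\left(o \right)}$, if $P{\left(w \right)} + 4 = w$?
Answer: $348991 + \sqrt{670} \approx 3.4902 \cdot 10^{5}$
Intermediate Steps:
$P{\left(w \right)} = -4 + w$
$F{\left(A \right)} = A^{2} + 20 A + \sqrt{2} \sqrt{A}$ ($F{\left(A \right)} = \left(A^{2} + \left(-4 + 24\right) A\right) + \sqrt{A + A} = \left(A^{2} + 20 A\right) + \sqrt{2 A} = \left(A^{2} + 20 A\right) + \sqrt{2} \sqrt{A} = A^{2} + 20 A + \sqrt{2} \sqrt{A}$)
$230066 + F{\left(o \right)} = 230066 + \left(335^{2} + 20 \cdot 335 + \sqrt{2} \sqrt{335}\right) = 230066 + \left(112225 + 6700 + \sqrt{670}\right) = 230066 + \left(118925 + \sqrt{670}\right) = 348991 + \sqrt{670}$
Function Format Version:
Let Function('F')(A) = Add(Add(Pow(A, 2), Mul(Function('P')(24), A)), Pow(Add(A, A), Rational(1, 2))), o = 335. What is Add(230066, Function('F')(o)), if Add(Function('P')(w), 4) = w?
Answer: Add(348991, Pow(670, Rational(1, 2))) ≈ 3.4902e+5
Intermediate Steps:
Function('P')(w) = Add(-4, w)
Function('F')(A) = Add(Pow(A, 2), Mul(20, A), Mul(Pow(2, Rational(1, 2)), Pow(A, Rational(1, 2)))) (Function('F')(A) = Add(Add(Pow(A, 2), Mul(Add(-4, 24), A)), Pow(Add(A, A), Rational(1, 2))) = Add(Add(Pow(A, 2), Mul(20, A)), Pow(Mul(2, A), Rational(1, 2))) = Add(Add(Pow(A, 2), Mul(20, A)), Mul(Pow(2, Rational(1, 2)), Pow(A, Rational(1, 2)))) = Add(Pow(A, 2), Mul(20, A), Mul(Pow(2, Rational(1, 2)), Pow(A, Rational(1, 2)))))
Add(230066, Function('F')(o)) = Add(230066, Add(Pow(335, 2), Mul(20, 335), Mul(Pow(2, Rational(1, 2)), Pow(335, Rational(1, 2))))) = Add(230066, Add(112225, 6700, Pow(670, Rational(1, 2)))) = Add(230066, Add(118925, Pow(670, Rational(1, 2)))) = Add(348991, Pow(670, Rational(1, 2)))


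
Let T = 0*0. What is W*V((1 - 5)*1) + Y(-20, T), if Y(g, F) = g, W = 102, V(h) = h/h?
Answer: 82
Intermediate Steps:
V(h) = 1
T = 0
W*V((1 - 5)*1) + Y(-20, T) = 102*1 - 20 = 102 - 20 = 82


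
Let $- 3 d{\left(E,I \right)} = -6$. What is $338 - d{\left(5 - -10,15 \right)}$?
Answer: $336$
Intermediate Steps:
$d{\left(E,I \right)} = 2$ ($d{\left(E,I \right)} = \left(- \frac{1}{3}\right) \left(-6\right) = 2$)
$338 - d{\left(5 - -10,15 \right)} = 338 - 2 = 336$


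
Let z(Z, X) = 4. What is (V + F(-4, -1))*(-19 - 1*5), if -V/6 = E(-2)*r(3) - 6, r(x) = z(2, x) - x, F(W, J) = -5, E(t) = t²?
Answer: -168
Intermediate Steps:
r(x) = 4 - x
V = 12 (V = -6*((-2)²*(4 - 1*3) - 6) = -6*(4*(4 - 3) - 6) = -6*(4*1 - 6) = -6*(4 - 6) = -6*(-2) = 12)
(V + F(-4, -1))*(-19 - 1*5) = (12 - 5)*(-19 - 1*5) = 7*(-19 - 5) = 7*(-24) = -168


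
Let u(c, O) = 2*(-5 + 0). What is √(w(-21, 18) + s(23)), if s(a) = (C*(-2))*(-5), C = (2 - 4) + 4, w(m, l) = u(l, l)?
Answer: √10 ≈ 3.1623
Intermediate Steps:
u(c, O) = -10 (u(c, O) = 2*(-5) = -10)
w(m, l) = -10
C = 2 (C = -2 + 4 = 2)
s(a) = 20 (s(a) = (2*(-2))*(-5) = -4*(-5) = 20)
√(w(-21, 18) + s(23)) = √(-10 + 20) = √10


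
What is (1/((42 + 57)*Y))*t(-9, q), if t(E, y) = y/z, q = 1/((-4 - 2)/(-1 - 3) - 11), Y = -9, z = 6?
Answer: 1/50787 ≈ 1.9690e-5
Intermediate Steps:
q = -2/19 (q = 1/(-6/(-4) - 11) = 1/(-6*(-1/4) - 11) = 1/(3/2 - 11) = 1/(-19/2) = -2/19 ≈ -0.10526)
t(E, y) = y/6
(1/((42 + 57)*Y))*t(-9, q) = (1/((42 + 57)*(-9)))*((1/6)*(-2/19)) = (-1/9/99)*(-1/57) = ((1/99)*(-1/9))*(-1/57) = -1/891*(-1/57) = 1/50787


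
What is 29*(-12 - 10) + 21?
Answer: -617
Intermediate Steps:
29*(-12 - 10) + 21 = 29*(-22) + 21 = -638 + 21 = -617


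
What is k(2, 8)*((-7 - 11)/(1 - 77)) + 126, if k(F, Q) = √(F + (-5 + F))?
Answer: 126 + 9*I/38 ≈ 126.0 + 0.23684*I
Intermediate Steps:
k(F, Q) = √(-5 + 2*F)
k(2, 8)*((-7 - 11)/(1 - 77)) + 126 = √(-5 + 2*2)*((-7 - 11)/(1 - 77)) + 126 = √(-5 + 4)*(-18/(-76)) + 126 = √(-1)*(-18*(-1/76)) + 126 = I*(9/38) + 126 = 9*I/38 + 126 = 126 + 9*I/38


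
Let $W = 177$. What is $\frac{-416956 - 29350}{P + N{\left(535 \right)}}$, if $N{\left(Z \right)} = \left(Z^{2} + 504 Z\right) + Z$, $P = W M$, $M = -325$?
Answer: $- \frac{446306}{498875} \approx -0.89462$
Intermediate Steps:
$P = -57525$ ($P = 177 \left(-325\right) = -57525$)
$N{\left(Z \right)} = Z^{2} + 505 Z$
$\frac{-416956 - 29350}{P + N{\left(535 \right)}} = \frac{-416956 - 29350}{-57525 + 535 \left(505 + 535\right)} = - \frac{446306}{-57525 + 535 \cdot 1040} = - \frac{446306}{-57525 + 556400} = - \frac{446306}{498875}$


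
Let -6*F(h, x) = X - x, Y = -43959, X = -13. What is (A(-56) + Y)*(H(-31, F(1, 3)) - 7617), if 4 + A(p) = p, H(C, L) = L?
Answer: 335175339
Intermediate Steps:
F(h, x) = 13/6 + x/6 (F(h, x) = -(-13 - x)/6 = 13/6 + x/6)
A(p) = -4 + p
(A(-56) + Y)*(H(-31, F(1, 3)) - 7617) = ((-4 - 56) - 43959)*((13/6 + (1/6)*3) - 7617) = (-60 - 43959)*((13/6 + 1/2) - 7617) = -44019*(8/3 - 7617) = -44019*(-22843/3) = 335175339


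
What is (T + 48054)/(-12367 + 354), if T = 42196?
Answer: -90250/12013 ≈ -7.5127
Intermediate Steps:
(T + 48054)/(-12367 + 354) = (42196 + 48054)/(-12367 + 354) = 90250/(-12013) = 90250*(-1/12013) = -90250/12013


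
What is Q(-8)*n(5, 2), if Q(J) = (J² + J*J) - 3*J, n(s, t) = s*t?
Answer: 1520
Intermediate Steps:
Q(J) = -3*J + 2*J² (Q(J) = (J² + J²) - 3*J = 2*J² - 3*J = -3*J + 2*J²)
Q(-8)*n(5, 2) = (-8*(-3 + 2*(-8)))*(5*2) = -8*(-3 - 16)*10 = -8*(-19)*10 = 152*10 = 1520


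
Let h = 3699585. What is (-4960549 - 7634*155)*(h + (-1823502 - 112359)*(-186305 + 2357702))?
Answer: 25825660318266058008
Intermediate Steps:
(-4960549 - 7634*155)*(h + (-1823502 - 112359)*(-186305 + 2357702)) = (-4960549 - 7634*155)*(3699585 + (-1823502 - 112359)*(-186305 + 2357702)) = (-4960549 - 1183270)*(3699585 - 1935861*2171397) = -6143819*(3699585 - 4203522767817) = -6143819*(-4203519068232) = 25825660318266058008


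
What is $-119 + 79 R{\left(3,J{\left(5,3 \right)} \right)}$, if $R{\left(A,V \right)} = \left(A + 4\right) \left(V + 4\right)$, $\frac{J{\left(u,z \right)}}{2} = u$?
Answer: $7623$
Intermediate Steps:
$J{\left(u,z \right)} = 2 u$
$R{\left(A,V \right)} = \left(4 + A\right) \left(4 + V\right)$
$-119 + 79 R{\left(3,J{\left(5,3 \right)} \right)} = -119 + 79 \left(16 + 4 \cdot 3 + 4 \cdot 2 \cdot 5 + 3 \cdot 2 \cdot 5\right) = -119 + 79 \left(16 + 12 + 4 \cdot 10 + 3 \cdot 10\right) = -119 + 79 \left(16 + 12 + 40 + 30\right) = -119 + 79 \cdot 98 = -119 + 7742 = 7623$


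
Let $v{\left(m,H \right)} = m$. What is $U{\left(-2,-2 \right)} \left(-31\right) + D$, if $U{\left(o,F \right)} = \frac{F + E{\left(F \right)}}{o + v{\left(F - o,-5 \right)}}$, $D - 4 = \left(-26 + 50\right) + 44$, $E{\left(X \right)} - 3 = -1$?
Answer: $72$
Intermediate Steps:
$E{\left(X \right)} = 2$ ($E{\left(X \right)} = 3 - 1 = 2$)
$D = 72$ ($D = 4 + \left(\left(-26 + 50\right) + 44\right) = 4 + \left(24 + 44\right) = 4 + 68 = 72$)
$U{\left(o,F \right)} = \frac{2 + F}{F}$ ($U{\left(o,F \right)} = \frac{F + 2}{o + \left(F - o\right)} = \frac{2 + F}{F}$)
$U{\left(-2,-2 \right)} \left(-31\right) + D = \frac{2 - 2}{-2} \left(-31\right) + 72 = \left(- \frac{1}{2}\right) 0 \left(-31\right) + 72 = 0 \left(-31\right) + 72 = 0 + 72 = 72$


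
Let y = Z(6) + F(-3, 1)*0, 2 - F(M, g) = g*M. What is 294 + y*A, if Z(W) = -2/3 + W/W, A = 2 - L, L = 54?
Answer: 830/3 ≈ 276.67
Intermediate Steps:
F(M, g) = 2 - M*g (F(M, g) = 2 - g*M = 2 - M*g)
A = -52 (A = 2 - 1*54 = 2 - 54 = -52)
Z(W) = ⅓ (Z(W) = -2*⅓ + 1 = -⅔ + 1 = ⅓)
y = ⅓ (y = ⅓ + (2 - 1*(-3)*1)*0 = ⅓ + (2 + 3)*0 = ⅓ + 5*0 = ⅓ + 0 = ⅓ ≈ 0.33333)
294 + y*A = 294 + (⅓)*(-52) = 294 - 52/3 = 830/3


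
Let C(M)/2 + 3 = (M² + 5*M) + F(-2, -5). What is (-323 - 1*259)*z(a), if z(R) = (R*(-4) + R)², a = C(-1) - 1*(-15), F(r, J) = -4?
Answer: -256662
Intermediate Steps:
C(M) = -14 + 2*M² + 10*M (C(M) = -6 + 2*((M² + 5*M) - 4) = -6 + 2*(-4 + M² + 5*M) = -6 + (-8 + 2*M² + 10*M) = -14 + 2*M² + 10*M)
a = -7 (a = (-14 + 2*(-1)² + 10*(-1)) - 1*(-15) = (-14 + 2*1 - 10) + 15 = (-14 + 2 - 10) + 15 = -22 + 15 = -7)
z(R) = 9*R² (z(R) = (-4*R + R)² = (-3*R)² = 9*R²)
(-323 - 1*259)*z(a) = (-323 - 1*259)*(9*(-7)²) = (-323 - 259)*(9*49) = -582*441 = -256662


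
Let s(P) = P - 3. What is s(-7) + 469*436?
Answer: 204474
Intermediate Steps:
s(P) = -3 + P
s(-7) + 469*436 = (-3 - 7) + 469*436 = -10 + 204484 = 204474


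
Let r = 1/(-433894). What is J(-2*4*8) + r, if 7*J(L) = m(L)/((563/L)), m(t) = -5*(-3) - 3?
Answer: -333234533/1709976254 ≈ -0.19488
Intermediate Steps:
r = -1/433894 ≈ -2.3047e-6
m(t) = 12 (m(t) = 15 - 3 = 12)
J(L) = 12*L/3941 (J(L) = (12/((563/L)))/7 = (12*(L/563))/7 = (12*L/563)/7 = 12*L/3941)
J(-2*4*8) + r = 12*(-2*4*8)/3941 - 1/433894 = 12*(-8*8)/3941 - 1/433894 = 12*(-1*64)/3941 - 1/433894 = (12/3941)*(-64) - 1/433894 = -768/3941 - 1/433894 = -333234533/1709976254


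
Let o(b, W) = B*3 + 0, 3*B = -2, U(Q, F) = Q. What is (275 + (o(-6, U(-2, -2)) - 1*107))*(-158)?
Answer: -26228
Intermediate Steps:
B = -⅔ (B = (⅓)*(-2) = -⅔ ≈ -0.66667)
o(b, W) = -2 (o(b, W) = -⅔*3 + 0 = -2 + 0 = -2)
(275 + (o(-6, U(-2, -2)) - 1*107))*(-158) = (275 + (-2 - 1*107))*(-158) = (275 + (-2 - 107))*(-158) = (275 - 109)*(-158) = 166*(-158) = -26228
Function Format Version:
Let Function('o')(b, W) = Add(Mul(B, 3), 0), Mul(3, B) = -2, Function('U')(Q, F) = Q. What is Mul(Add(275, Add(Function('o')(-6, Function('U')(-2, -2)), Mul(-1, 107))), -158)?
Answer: -26228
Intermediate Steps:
B = Rational(-2, 3) (B = Mul(Rational(1, 3), -2) = Rational(-2, 3) ≈ -0.66667)
Function('o')(b, W) = -2 (Function('o')(b, W) = Add(Mul(Rational(-2, 3), 3), 0) = Add(-2, 0) = -2)
Mul(Add(275, Add(Function('o')(-6, Function('U')(-2, -2)), Mul(-1, 107))), -158) = Mul(Add(275, Add(-2, Mul(-1, 107))), -158) = Mul(Add(275, Add(-2, -107)), -158) = Mul(Add(275, -109), -158) = Mul(166, -158) = -26228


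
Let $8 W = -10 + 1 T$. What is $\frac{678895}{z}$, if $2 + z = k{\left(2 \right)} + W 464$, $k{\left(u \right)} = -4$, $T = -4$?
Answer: $- \frac{678895}{818} \approx -829.95$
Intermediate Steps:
$W = - \frac{7}{4}$ ($W = \frac{-10 + 1 \left(-4\right)}{8} = \frac{-10 - 4}{8} = \frac{1}{8} \left(-14\right) = - \frac{7}{4} \approx -1.75$)
$z = -818$ ($z = -2 - 816 = -818$)
$\frac{678895}{z} = \frac{678895}{-818} = 678895 \left(- \frac{1}{818}\right) = - \frac{678895}{818}$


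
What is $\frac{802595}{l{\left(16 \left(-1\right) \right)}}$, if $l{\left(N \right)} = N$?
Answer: $- \frac{802595}{16} \approx -50162.0$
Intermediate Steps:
$\frac{802595}{l{\left(16 \left(-1\right) \right)}} = \frac{802595}{16 \left(-1\right)} = \frac{802595}{-16} = 802595 \left(- \frac{1}{16}\right) = - \frac{802595}{16}$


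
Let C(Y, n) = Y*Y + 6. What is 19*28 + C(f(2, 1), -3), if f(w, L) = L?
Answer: 539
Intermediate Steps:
C(Y, n) = 6 + Y² (C(Y, n) = Y² + 6 = 6 + Y²)
19*28 + C(f(2, 1), -3) = 19*28 + (6 + 1²) = 532 + (6 + 1) = 532 + 7 = 539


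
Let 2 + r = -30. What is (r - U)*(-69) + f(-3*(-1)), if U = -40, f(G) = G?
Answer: -549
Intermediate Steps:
r = -32 (r = -2 - 30 = -32)
(r - U)*(-69) + f(-3*(-1)) = (-32 - 1*(-40))*(-69) - 3*(-1) = (-32 + 40)*(-69) + 3 = 8*(-69) + 3 = -552 + 3 = -549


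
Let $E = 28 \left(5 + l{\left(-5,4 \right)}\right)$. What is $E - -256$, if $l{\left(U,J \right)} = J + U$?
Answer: $368$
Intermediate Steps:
$E = 112$ ($E = 28 \left(5 + \left(4 - 5\right)\right) = 28 \left(5 - 1\right) = 28 \cdot 4 = 112$)
$E - -256 = 112 - -256 = 112 + 256 = 368$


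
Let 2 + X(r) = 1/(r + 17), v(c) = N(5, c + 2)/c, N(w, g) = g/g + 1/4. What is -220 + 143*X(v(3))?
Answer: -9458/19 ≈ -497.79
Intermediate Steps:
N(w, g) = 5/4 (N(w, g) = 1 + 1*(¼) = 1 + ¼ = 5/4)
v(c) = 5/(4*c)
X(r) = -2 + 1/(17 + r) (X(r) = -2 + 1/(r + 17) = -2 + 1/(17 + r))
-220 + 143*X(v(3)) = -220 + 143*((-33 - 5/(2*3))/(17 + (5/4)/3)) = -220 + 143*((-33 - 5/(2*3))/(17 + (5/4)*(⅓))) = -220 + 143*((-33 - 2*5/12)/(17 + 5/12)) = -220 + 143*((-33 - ⅚)/(209/12)) = -220 + 143*((12/209)*(-203/6)) = -220 + 143*(-406/209) = -220 - 5278/19 = -9458/19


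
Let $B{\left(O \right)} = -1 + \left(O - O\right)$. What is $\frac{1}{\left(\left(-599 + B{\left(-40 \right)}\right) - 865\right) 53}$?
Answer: $- \frac{1}{77645} \approx -1.2879 \cdot 10^{-5}$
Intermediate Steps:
$B{\left(O \right)} = -1$ ($B{\left(O \right)} = -1 + 0 = -1$)
$\frac{1}{\left(\left(-599 + B{\left(-40 \right)}\right) - 865\right) 53} = \frac{1}{\left(\left(-599 - 1\right) - 865\right) 53} = \frac{1}{\left(-600 - 865\right) 53} = \frac{1}{\left(-1465\right) 53} = \frac{1}{-77645} = - \frac{1}{77645}$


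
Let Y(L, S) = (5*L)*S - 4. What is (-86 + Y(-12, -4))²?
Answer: 22500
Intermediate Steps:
Y(L, S) = -4 + 5*L*S (Y(L, S) = 5*L*S - 4 = -4 + 5*L*S)
(-86 + Y(-12, -4))² = (-86 + (-4 + 5*(-12)*(-4)))² = (-86 + (-4 + 240))² = (-86 + 236)² = 150² = 22500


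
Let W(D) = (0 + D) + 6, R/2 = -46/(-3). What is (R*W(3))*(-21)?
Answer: -5796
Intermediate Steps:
R = 92/3 (R = 2*(-46/(-3)) = 2*(-46*(-⅓)) = 2*(46/3) = 92/3 ≈ 30.667)
W(D) = 6 + D (W(D) = D + 6 = 6 + D)
(R*W(3))*(-21) = (92*(6 + 3)/3)*(-21) = ((92/3)*9)*(-21) = 276*(-21) = -5796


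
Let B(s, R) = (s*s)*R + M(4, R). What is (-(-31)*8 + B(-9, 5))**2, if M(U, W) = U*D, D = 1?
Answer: 431649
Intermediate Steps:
M(U, W) = U (M(U, W) = U*1 = U)
B(s, R) = 4 + R*s**2 (B(s, R) = (s*s)*R + 4 = s**2*R + 4 = R*s**2 + 4 = 4 + R*s**2)
(-(-31)*8 + B(-9, 5))**2 = (-(-31)*8 + (4 + 5*(-9)**2))**2 = (-1*(-248) + (4 + 5*81))**2 = (248 + (4 + 405))**2 = (248 + 409)**2 = 657**2 = 431649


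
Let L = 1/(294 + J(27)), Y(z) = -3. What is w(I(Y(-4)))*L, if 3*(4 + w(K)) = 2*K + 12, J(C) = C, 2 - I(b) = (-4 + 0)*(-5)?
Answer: -4/107 ≈ -0.037383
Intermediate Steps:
I(b) = -18 (I(b) = 2 - (-4 + 0)*(-5) = 2 - (-4)*(-5) = 2 - 1*20 = 2 - 20 = -18)
L = 1/321 (L = 1/(294 + 27) = 1/321 ≈ 0.0031153)
w(K) = 2*K/3 (w(K) = -4 + (2*K + 12)/3 = -4 + (12 + 2*K)/3 = -4 + (4 + 2*K/3) = 2*K/3)
w(I(Y(-4)))*L = ((⅔)*(-18))*(1/321) = -12*1/321 = -4/107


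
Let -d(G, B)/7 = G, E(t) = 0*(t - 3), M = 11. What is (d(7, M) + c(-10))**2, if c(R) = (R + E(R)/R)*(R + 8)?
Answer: 841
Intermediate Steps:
E(t) = 0 (E(t) = 0*(-3 + t) = 0)
d(G, B) = -7*G
c(R) = R*(8 + R) (c(R) = (R + 0/R)*(R + 8) = (R + 0)*(8 + R) = R*(8 + R))
(d(7, M) + c(-10))**2 = (-7*7 - 10*(8 - 10))**2 = (-49 - 10*(-2))**2 = (-49 + 20)**2 = (-29)**2 = 841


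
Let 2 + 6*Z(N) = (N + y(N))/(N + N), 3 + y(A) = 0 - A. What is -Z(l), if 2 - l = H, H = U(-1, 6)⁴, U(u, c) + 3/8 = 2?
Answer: 17297/61107 ≈ 0.28306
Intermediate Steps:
y(A) = -3 - A (y(A) = -3 + (0 - A) = -3 - A)
U(u, c) = 13/8 (U(u, c) = -3/8 + 2 = 13/8)
H = 28561/4096 (H = (13/8)⁴ = 28561/4096 ≈ 6.9729)
l = -20369/4096 (l = 2 - 1*28561/4096 = 2 - 28561/4096 = -20369/4096 ≈ -4.9729)
Z(N) = -⅓ - 1/(4*N) (Z(N) = -⅓ + ((N + (-3 - N))/(N + N))/6 = -⅓ + (-3*1/(2*N))/6 = -⅓ + (-3/(2*N))/6 = -⅓ - 1/(4*N))
-Z(l) = -(-3 - 4*(-20369/4096))/(12*(-20369/4096)) = -(-4096)*(-3 + 20369/1024)/(12*20369) = -(-4096)*17297/(12*20369*1024) = -1*(-17297/61107) = 17297/61107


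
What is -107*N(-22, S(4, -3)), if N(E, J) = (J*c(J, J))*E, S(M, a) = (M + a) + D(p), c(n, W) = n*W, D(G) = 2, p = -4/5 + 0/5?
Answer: 63558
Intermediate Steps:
p = -⅘ (p = -4*⅕ + 0*(⅕) = -⅘ + 0 = -⅘ ≈ -0.80000)
c(n, W) = W*n
S(M, a) = 2 + M + a (S(M, a) = (M + a) + 2 = 2 + M + a)
N(E, J) = E*J³ (N(E, J) = (J*(J*J))*E = (J*J²)*E = J³*E = E*J³)
-107*N(-22, S(4, -3)) = -(-2354)*(2 + 4 - 3)³ = -(-2354)*3³ = -(-2354)*27 = -107*(-594) = 63558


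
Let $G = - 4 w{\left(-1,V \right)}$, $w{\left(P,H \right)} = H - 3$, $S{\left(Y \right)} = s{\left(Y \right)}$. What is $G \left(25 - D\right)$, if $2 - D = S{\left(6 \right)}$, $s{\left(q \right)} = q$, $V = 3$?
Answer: $0$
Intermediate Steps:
$S{\left(Y \right)} = Y$
$w{\left(P,H \right)} = -3 + H$
$D = -4$ ($D = 2 - 6 = -4$)
$G = 0$ ($G = - 4 \left(-3 + 3\right) = \left(-4\right) 0 = 0$)
$G \left(25 - D\right) = 0 \left(25 - -4\right) = 0 \left(25 + 4\right) = 0 \cdot 29 = 0$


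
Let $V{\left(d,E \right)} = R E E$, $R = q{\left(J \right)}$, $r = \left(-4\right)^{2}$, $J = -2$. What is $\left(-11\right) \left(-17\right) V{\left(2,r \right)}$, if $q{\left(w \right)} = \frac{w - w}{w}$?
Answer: $0$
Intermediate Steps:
$r = 16$
$q{\left(w \right)} = 0$ ($q{\left(w \right)} = \frac{0}{w} = 0$)
$R = 0$
$V{\left(d,E \right)} = 0$ ($V{\left(d,E \right)} = 0 E E = 0 E = 0$)
$\left(-11\right) \left(-17\right) V{\left(2,r \right)} = \left(-11\right) \left(-17\right) 0 = 187 \cdot 0 = 0$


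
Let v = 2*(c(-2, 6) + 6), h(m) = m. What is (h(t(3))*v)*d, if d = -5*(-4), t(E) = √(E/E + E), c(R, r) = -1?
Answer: 400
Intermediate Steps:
t(E) = √(1 + E)
d = 20
v = 10 (v = 2*(-1 + 6) = 2*5 = 10)
(h(t(3))*v)*d = (√(1 + 3)*10)*20 = (√4*10)*20 = (2*10)*20 = 20*20 = 400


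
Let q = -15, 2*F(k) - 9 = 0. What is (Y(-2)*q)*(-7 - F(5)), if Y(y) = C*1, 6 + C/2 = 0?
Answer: -2070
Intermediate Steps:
C = -12 (C = -12 + 2*0 = -12 + 0 = -12)
F(k) = 9/2 (F(k) = 9/2 + (1/2)*0 = 9/2 + 0 = 9/2)
Y(y) = -12 (Y(y) = -12*1 = -12)
(Y(-2)*q)*(-7 - F(5)) = (-12*(-15))*(-7 - 1*9/2) = 180*(-7 - 9/2) = 180*(-23/2) = -2070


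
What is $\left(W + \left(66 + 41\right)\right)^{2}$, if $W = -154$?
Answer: $2209$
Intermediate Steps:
$\left(W + \left(66 + 41\right)\right)^{2} = \left(-154 + \left(66 + 41\right)\right)^{2} = \left(-154 + 107\right)^{2} = \left(-47\right)^{2} = 2209$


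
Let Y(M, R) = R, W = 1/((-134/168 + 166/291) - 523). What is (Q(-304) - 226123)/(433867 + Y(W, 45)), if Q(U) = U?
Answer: -226427/433912 ≈ -0.52183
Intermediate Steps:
W = -2716/1421085 (W = 1/((-134*1/168 + 166*(1/291)) - 523) = 1/((-67/84 + 166/291) - 523) = 1/(-617/2716 - 523) = 1/(-1421085/2716) = -2716/1421085 ≈ -0.0019112)
(Q(-304) - 226123)/(433867 + Y(W, 45)) = (-304 - 226123)/(433867 + 45) = -226427/433912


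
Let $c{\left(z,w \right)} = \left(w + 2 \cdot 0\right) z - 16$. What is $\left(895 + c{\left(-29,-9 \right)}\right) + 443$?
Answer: $1583$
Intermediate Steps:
$c{\left(z,w \right)} = -16 + w z$ ($c{\left(z,w \right)} = \left(w + 0\right) z - 16 = w z - 16 = -16 + w z$)
$\left(895 + c{\left(-29,-9 \right)}\right) + 443 = \left(895 - -245\right) + 443 = \left(895 + \left(-16 + 261\right)\right) + 443 = \left(895 + 245\right) + 443 = 1140 + 443 = 1583$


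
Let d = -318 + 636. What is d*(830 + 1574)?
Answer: 764472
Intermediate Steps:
d = 318
d*(830 + 1574) = 318*(830 + 1574) = 318*2404 = 764472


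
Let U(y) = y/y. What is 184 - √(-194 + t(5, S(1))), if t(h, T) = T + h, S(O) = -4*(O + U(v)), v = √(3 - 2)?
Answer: 184 - I*√197 ≈ 184.0 - 14.036*I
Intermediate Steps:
v = 1 (v = √1 = 1)
U(y) = 1
S(O) = -4 - 4*O (S(O) = -4*(O + 1) = -4*(1 + O) = -4 - 4*O)
184 - √(-194 + t(5, S(1))) = 184 - √(-194 + ((-4 - 4*1) + 5)) = 184 - √(-194 + ((-4 - 4) + 5)) = 184 - √(-194 + (-8 + 5)) = 184 - √(-194 - 3) = 184 - √(-197) = 184 - I*√197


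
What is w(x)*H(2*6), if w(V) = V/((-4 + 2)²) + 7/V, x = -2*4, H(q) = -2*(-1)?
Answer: -23/4 ≈ -5.7500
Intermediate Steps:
H(q) = 2
x = -8
w(V) = 7/V + V/4 (w(V) = V/((-2)²) + 7/V = V/4 + 7/V = 7/V + V/4)
w(x)*H(2*6) = (7/(-8) + (¼)*(-8))*2 = (7*(-⅛) - 2)*2 = (-7/8 - 2)*2 = -23/8*2 = -23/4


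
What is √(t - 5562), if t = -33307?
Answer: I*√38869 ≈ 197.15*I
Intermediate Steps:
√(t - 5562) = √(-33307 - 5562) = √(-38869) = I*√38869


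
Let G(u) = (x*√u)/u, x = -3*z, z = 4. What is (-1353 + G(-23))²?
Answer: 42103863/23 - 32472*I*√23/23 ≈ 1.8306e+6 - 6770.9*I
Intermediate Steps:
x = -12 (x = -3*4 = -12)
G(u) = -12/√u (G(u) = (-12*√u)/u = -12/√u)
(-1353 + G(-23))² = (-1353 - (-12)*I*√23/23)² = (-1353 + 12*I*√23/23)²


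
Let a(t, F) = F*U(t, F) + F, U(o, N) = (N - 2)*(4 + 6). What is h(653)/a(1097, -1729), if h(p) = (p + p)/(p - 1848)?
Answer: -1306/35763076895 ≈ -3.6518e-8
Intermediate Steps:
U(o, N) = -20 + 10*N (U(o, N) = (-2 + N)*10 = -20 + 10*N)
h(p) = 2*p/(-1848 + p) (h(p) = (2*p)/(-1848 + p) = 2*p/(-1848 + p))
a(t, F) = F + F*(-20 + 10*F) (a(t, F) = F*(-20 + 10*F) + F = F + F*(-20 + 10*F))
h(653)/a(1097, -1729) = (2*653/(-1848 + 653))/((-1729*(-19 + 10*(-1729)))) = (2*653/(-1195))/((-1729*(-19 - 17290))) = (2*653*(-1/1195))/((-1729*(-17309))) = -1306/1195/29927261 = -1306/1195*1/29927261 = -1306/35763076895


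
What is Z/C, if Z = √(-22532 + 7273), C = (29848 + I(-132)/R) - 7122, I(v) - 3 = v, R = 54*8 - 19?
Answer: 413*I*√15259/9385709 ≈ 0.0054356*I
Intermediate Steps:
R = 413 (R = 432 - 19 = 413)
I(v) = 3 + v
C = 9385709/413 (C = (29848 + (3 - 132)/413) - 7122 = (29848 - 129*1/413) - 7122 = (29848 - 129/413) - 7122 = 12327095/413 - 7122 = 9385709/413 ≈ 22726.)
Z = I*√15259 (Z = √(-15259) = I*√15259 ≈ 123.53*I)
Z/C = (I*√15259)/(9385709/413) = (I*√15259)*(413/9385709) = 413*I*√15259/9385709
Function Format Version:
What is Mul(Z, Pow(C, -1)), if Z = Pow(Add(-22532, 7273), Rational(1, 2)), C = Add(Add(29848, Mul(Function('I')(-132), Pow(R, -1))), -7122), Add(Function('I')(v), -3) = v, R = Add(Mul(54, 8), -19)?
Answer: Mul(Rational(413, 9385709), I, Pow(15259, Rational(1, 2))) ≈ Mul(0.0054356, I)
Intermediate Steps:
R = 413 (R = Add(432, -19) = 413)
Function('I')(v) = Add(3, v)
C = Rational(9385709, 413) (C = Add(Add(29848, Mul(Add(3, -132), Pow(413, -1))), -7122) = Add(Add(29848, Mul(-129, Rational(1, 413))), -7122) = Add(Add(29848, Rational(-129, 413)), -7122) = Add(Rational(12327095, 413), -7122) = Rational(9385709, 413) ≈ 22726.)
Z = Mul(I, Pow(15259, Rational(1, 2))) (Z = Pow(-15259, Rational(1, 2)) = Mul(I, Pow(15259, Rational(1, 2))) ≈ Mul(123.53, I))
Mul(Z, Pow(C, -1)) = Mul(Mul(I, Pow(15259, Rational(1, 2))), Pow(Rational(9385709, 413), -1)) = Mul(Mul(I, Pow(15259, Rational(1, 2))), Rational(413, 9385709)) = Mul(Rational(413, 9385709), I, Pow(15259, Rational(1, 2)))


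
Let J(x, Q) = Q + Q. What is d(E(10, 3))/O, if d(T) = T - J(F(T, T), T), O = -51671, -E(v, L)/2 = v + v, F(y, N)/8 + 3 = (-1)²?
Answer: -40/51671 ≈ -0.00077413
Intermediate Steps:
F(y, N) = -16 (F(y, N) = -24 + 8*(-1)² = -24 + 8*1 = -24 + 8 = -16)
E(v, L) = -4*v (E(v, L) = -2*(v + v) = -4*v)
J(x, Q) = 2*Q
d(T) = -T (d(T) = T - 2*T = -T)
d(E(10, 3))/O = -(-4)*10/(-51671) = -1*(-40)*(-1/51671) = 40*(-1/51671) = -40/51671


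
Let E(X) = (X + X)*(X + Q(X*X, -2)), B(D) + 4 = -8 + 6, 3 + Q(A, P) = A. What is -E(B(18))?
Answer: 324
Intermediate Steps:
Q(A, P) = -3 + A
B(D) = -6 (B(D) = -4 + (-8 + 6) = -4 - 2 = -6)
E(X) = 2*X*(-3 + X + X²) (E(X) = (X + X)*(X + (-3 + X*X)) = (2*X)*(X + (-3 + X²)) = (2*X)*(-3 + X + X²) = 2*X*(-3 + X + X²))
-E(B(18)) = -2*(-6)*(-3 - 6 + (-6)²) = -2*(-6)*(-3 - 6 + 36) = -2*(-6)*27 = -1*(-324) = 324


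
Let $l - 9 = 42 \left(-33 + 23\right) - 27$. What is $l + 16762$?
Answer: $16324$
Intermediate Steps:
$l = -438$ ($l = 9 + \left(42 \left(-33 + 23\right) - 27\right) = 9 + \left(42 \left(-10\right) - 27\right) = 9 - 447 = -438$)
$l + 16762 = -438 + 16762 = 16324$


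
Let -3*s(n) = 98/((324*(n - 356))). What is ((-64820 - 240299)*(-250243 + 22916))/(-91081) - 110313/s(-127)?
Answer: -48202237079699/91081 ≈ -5.2922e+8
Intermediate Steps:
s(n) = -98/(3*(-115344 + 324*n)) (s(n) = -98/(3*(324*(n - 356))) = -98/(3*(324*(-356 + n))) = -98/(3*(-115344 + 324*n)))
((-64820 - 240299)*(-250243 + 22916))/(-91081) - 110313/s(-127) = ((-64820 - 240299)*(-250243 + 22916))/(-91081) - 110313/((-49/(-173016 + 486*(-127)))) = -305119*(-227327)*(-1/91081) - 110313/((-49/(-173016 - 61722))) = 69361786913*(-1/91081) - 110313/((-49/(-234738))) = -69361786913/91081 - 110313/((-49*(-1/234738))) = -69361786913/91081 - 110313/7/33534 = -69361786913/91081 - 110313*33534/7 = -69361786913/91081 - 528462306 = -48202237079699/91081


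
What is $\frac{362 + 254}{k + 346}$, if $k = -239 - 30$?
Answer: $8$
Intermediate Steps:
$k = -269$ ($k = -239 - 30 = -269$)
$\frac{362 + 254}{k + 346} = \frac{362 + 254}{-269 + 346} = \frac{616}{77} = 616 \cdot \frac{1}{77} = 8$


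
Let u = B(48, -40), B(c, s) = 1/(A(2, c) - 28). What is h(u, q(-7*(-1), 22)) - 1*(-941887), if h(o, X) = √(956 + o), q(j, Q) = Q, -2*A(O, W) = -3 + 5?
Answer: 941887 + √803967/29 ≈ 9.4192e+5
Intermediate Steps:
A(O, W) = -1 (A(O, W) = -(-3 + 5)/2 = -½*2 = -1)
B(c, s) = -1/29 (B(c, s) = 1/(-1 - 28) = 1/(-29) = -1/29)
u = -1/29 ≈ -0.034483
h(u, q(-7*(-1), 22)) - 1*(-941887) = √(956 - 1/29) - 1*(-941887) = √(27723/29) + 941887 = √803967/29 + 941887 = 941887 + √803967/29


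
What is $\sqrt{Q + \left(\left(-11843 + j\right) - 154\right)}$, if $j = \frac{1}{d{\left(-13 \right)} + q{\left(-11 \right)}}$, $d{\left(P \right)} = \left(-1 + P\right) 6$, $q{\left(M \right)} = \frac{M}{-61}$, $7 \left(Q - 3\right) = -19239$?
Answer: $\frac{4 i \sqrt{1180312663138}}{35791} \approx 121.42 i$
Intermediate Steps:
$Q = - \frac{19218}{7}$ ($Q = 3 + \frac{1}{7} \left(-19239\right) = 3 - \frac{19239}{7} = - \frac{19218}{7} \approx -2745.4$)
$q{\left(M \right)} = - \frac{M}{61}$ ($q{\left(M \right)} = M \left(- \frac{1}{61}\right) = - \frac{M}{61}$)
$d{\left(P \right)} = -6 + 6 P$
$j = - \frac{61}{5113}$ ($j = \frac{1}{\left(-6 + 6 \left(-13\right)\right) - - \frac{11}{61}} = \frac{1}{\left(-6 - 78\right) + \frac{11}{61}} = \frac{1}{-84 + \frac{11}{61}} = \frac{1}{- \frac{5113}{61}} = - \frac{61}{5113} \approx -0.01193$)
$\sqrt{Q + \left(\left(-11843 + j\right) - 154\right)} = \sqrt{- \frac{19218}{7} - \frac{61340722}{5113}} = \sqrt{- \frac{527646688}{35791}} = \frac{4 i \sqrt{1180312663138}}{35791}$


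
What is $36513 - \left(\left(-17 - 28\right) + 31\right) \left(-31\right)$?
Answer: $36079$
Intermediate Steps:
$36513 - \left(\left(-17 - 28\right) + 31\right) \left(-31\right) = 36513 - \left(-45 + 31\right) \left(-31\right) = 36513 - \left(-14\right) \left(-31\right) = 36513 - 434 = 36079$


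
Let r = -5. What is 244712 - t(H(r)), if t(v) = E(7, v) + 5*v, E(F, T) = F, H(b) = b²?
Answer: 244580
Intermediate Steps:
t(v) = 7 + 5*v
244712 - t(H(r)) = 244712 - (7 + 5*(-5)²) = 244712 - (7 + 5*25) = 244712 - (7 + 125) = 244712 - 1*132 = 244712 - 132 = 244580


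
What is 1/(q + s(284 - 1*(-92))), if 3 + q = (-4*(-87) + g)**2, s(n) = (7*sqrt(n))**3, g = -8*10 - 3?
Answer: -35111/3124490499870 + 64484*sqrt(94)/1562245249935 ≈ 3.8895e-7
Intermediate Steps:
g = -83 (g = -80 - 3 = -83)
s(n) = 343*n**(3/2)
q = 70222 (q = -3 + (-4*(-87) - 83)**2 = -3 + (348 - 83)**2 = -3 + 265**2 = -3 + 70225 = 70222)
1/(q + s(284 - 1*(-92))) = 1/(70222 + 343*(284 - 1*(-92))**(3/2)) = 1/(70222 + 343*(284 + 92)**(3/2)) = 1/(70222 + 343*376**(3/2)) = 1/(70222 + 343*(752*sqrt(94))) = 1/(70222 + 257936*sqrt(94))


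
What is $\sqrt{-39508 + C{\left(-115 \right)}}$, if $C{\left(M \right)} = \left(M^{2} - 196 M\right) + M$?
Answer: $i \sqrt{3858} \approx 62.113 i$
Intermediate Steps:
$C{\left(M \right)} = M^{2} - 195 M$
$\sqrt{-39508 + C{\left(-115 \right)}} = \sqrt{-39508 - 115 \left(-195 - 115\right)} = \sqrt{-39508 - -35650} = \sqrt{-39508 + 35650} = \sqrt{-3858} = i \sqrt{3858}$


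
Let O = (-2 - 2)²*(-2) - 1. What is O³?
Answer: -35937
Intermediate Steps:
O = -33 (O = (-4)²*(-2) - 1 = 16*(-2) - 1 = -32 - 1 = -33)
O³ = (-33)³ = -35937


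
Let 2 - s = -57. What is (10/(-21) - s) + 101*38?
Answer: 79349/21 ≈ 3778.5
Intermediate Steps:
s = 59 (s = 2 - 1*(-57) = 2 + 57 = 59)
(10/(-21) - s) + 101*38 = (10/(-21) - 1*59) + 101*38 = (10*(-1/21) - 59) + 3838 = (-10/21 - 59) + 3838 = -1249/21 + 3838 = 79349/21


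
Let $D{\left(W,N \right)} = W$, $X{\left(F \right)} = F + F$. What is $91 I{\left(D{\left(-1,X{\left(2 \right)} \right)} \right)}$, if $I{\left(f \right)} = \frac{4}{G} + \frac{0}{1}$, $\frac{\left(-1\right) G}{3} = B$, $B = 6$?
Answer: $- \frac{182}{9} \approx -20.222$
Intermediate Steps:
$X{\left(F \right)} = 2 F$
$G = -18$ ($G = \left(-3\right) 6 = -18$)
$I{\left(f \right)} = - \frac{2}{9}$ ($I{\left(f \right)} = \frac{4}{-18} + \frac{0}{1} = 4 \left(- \frac{1}{18}\right) + 0 \cdot 1 = - \frac{2}{9} + 0 = - \frac{2}{9}$)
$91 I{\left(D{\left(-1,X{\left(2 \right)} \right)} \right)} = 91 \left(- \frac{2}{9}\right) = - \frac{182}{9}$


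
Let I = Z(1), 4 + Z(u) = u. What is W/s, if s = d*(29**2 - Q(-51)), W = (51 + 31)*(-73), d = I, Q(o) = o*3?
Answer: 2993/1491 ≈ 2.0074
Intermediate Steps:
Q(o) = 3*o
Z(u) = -4 + u
I = -3 (I = -4 + 1 = -3)
d = -3
W = -5986 (W = 82*(-73) = -5986)
s = -2982 (s = -3*(29**2 - 3*(-51)) = -3*(841 - 1*(-153)) = -3*(841 + 153) = -3*994 = -2982)
W/s = -5986/(-2982) = -5986*(-1/2982) = 2993/1491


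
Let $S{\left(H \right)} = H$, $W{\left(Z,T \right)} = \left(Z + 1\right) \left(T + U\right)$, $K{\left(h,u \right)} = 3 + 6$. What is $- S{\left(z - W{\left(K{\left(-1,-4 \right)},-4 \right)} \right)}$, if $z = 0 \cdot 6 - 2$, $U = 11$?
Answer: $72$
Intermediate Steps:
$K{\left(h,u \right)} = 9$
$W{\left(Z,T \right)} = \left(1 + Z\right) \left(11 + T\right)$ ($W{\left(Z,T \right)} = \left(Z + 1\right) \left(T + 11\right) = \left(1 + Z\right) \left(11 + T\right)$)
$z = -2$ ($z = 0 - 2 = -2$)
$- S{\left(z - W{\left(K{\left(-1,-4 \right)},-4 \right)} \right)} = - (-2 - \left(11 - 4 + 11 \cdot 9 - 36\right)) = - (-2 - \left(11 - 4 + 99 - 36\right)) = - (-2 - 70) = \left(-1\right) \left(-72\right) = 72$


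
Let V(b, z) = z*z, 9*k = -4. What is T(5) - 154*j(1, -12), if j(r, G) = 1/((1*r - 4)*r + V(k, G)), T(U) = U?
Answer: 551/141 ≈ 3.9078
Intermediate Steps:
k = -4/9 (k = (⅑)*(-4) = -4/9 ≈ -0.44444)
V(b, z) = z²
j(r, G) = 1/(G² + r*(-4 + r)) (j(r, G) = 1/((1*r - 4)*r + G²) = 1/((r - 4)*r + G²) = 1/((-4 + r)*r + G²) = 1/(r*(-4 + r) + G²) = 1/(G² + r*(-4 + r)))
T(5) - 154*j(1, -12) = 5 - 154/((-12)² + 1² - 4*1) = 5 - 154/(144 + 1 - 4) = 5 - 154/141 = 551/141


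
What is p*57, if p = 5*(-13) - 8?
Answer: -4161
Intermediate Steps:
p = -73 (p = -65 - 8 = -73)
p*57 = -73*57 = -4161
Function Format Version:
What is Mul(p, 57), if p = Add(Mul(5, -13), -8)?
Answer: -4161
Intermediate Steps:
p = -73 (p = Add(-65, -8) = -73)
Mul(p, 57) = Mul(-73, 57) = -4161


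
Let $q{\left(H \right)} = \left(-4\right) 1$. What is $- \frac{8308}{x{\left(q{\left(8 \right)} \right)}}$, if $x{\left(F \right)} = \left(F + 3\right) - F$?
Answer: $- \frac{8308}{3} \approx -2769.3$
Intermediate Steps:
$q{\left(H \right)} = -4$
$x{\left(F \right)} = 3$ ($x{\left(F \right)} = \left(3 + F\right) - F = 3$)
$- \frac{8308}{x{\left(q{\left(8 \right)} \right)}} = - \frac{8308}{3}$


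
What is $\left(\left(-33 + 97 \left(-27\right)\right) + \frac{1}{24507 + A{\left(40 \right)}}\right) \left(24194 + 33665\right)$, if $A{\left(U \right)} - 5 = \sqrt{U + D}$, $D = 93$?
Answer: $- \frac{92193825522606940}{600838011} - \frac{57859 \sqrt{133}}{600838011} \approx -1.5344 \cdot 10^{8}$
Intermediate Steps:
$A{\left(U \right)} = 5 + \sqrt{93 + U}$ ($A{\left(U \right)} = 5 + \sqrt{U + 93} = 5 + \sqrt{93 + U}$)
$\left(\left(-33 + 97 \left(-27\right)\right) + \frac{1}{24507 + A{\left(40 \right)}}\right) \left(24194 + 33665\right) = \left(\left(-33 + 97 \left(-27\right)\right) + \frac{1}{24507 + \left(5 + \sqrt{93 + 40}\right)}\right) \left(24194 + 33665\right) = \left(\left(-33 - 2619\right) + \frac{1}{24507 + \left(5 + \sqrt{133}\right)}\right) 57859 = \left(-2652 + \frac{1}{24512 + \sqrt{133}}\right) 57859 = -153442068 + \frac{57859}{24512 + \sqrt{133}}$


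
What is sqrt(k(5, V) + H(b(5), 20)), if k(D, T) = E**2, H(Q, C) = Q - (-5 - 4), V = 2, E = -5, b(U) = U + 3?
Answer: sqrt(42) ≈ 6.4807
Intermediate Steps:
b(U) = 3 + U
H(Q, C) = 9 + Q (H(Q, C) = Q - 1*(-9) = Q + 9 = 9 + Q)
k(D, T) = 25 (k(D, T) = (-5)**2 = 25)
sqrt(k(5, V) + H(b(5), 20)) = sqrt(25 + (9 + (3 + 5))) = sqrt(25 + (9 + 8)) = sqrt(25 + 17) = sqrt(42)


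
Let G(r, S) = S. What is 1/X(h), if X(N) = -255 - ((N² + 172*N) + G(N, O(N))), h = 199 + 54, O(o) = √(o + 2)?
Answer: -1268/136665037 + √255/11616528145 ≈ -9.2768e-6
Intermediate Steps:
O(o) = √(2 + o)
h = 253
X(N) = -255 - N² - √(2 + N) - 172*N (X(N) = -255 - ((N² + 172*N) + √(2 + N)) = -255 - (N² + √(2 + N) + 172*N) = -255 + (-N² - √(2 + N) - 172*N) = -255 - N² - √(2 + N) - 172*N)
1/X(h) = 1/(-255 - 1*253² - √(2 + 253) - 172*253) = 1/(-255 - 1*64009 - √255 - 43516) = 1/(-255 - 64009 - √255 - 43516) = 1/(-107780 - √255)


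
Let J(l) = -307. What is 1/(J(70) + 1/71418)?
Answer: -71418/21925325 ≈ -0.0032573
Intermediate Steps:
1/(J(70) + 1/71418) = 1/(-307 + 1/71418) = 1/(-21925325/71418) = -71418/21925325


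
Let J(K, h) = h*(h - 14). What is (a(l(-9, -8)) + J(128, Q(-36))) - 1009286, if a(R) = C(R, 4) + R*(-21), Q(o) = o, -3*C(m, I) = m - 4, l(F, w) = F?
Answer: -3021878/3 ≈ -1.0073e+6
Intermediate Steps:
C(m, I) = 4/3 - m/3 (C(m, I) = -(m - 4)/3 = -(-4 + m)/3 = 4/3 - m/3)
a(R) = 4/3 - 64*R/3 (a(R) = (4/3 - R/3) + R*(-21) = (4/3 - R/3) - 21*R = 4/3 - 64*R/3)
J(K, h) = h*(-14 + h)
(a(l(-9, -8)) + J(128, Q(-36))) - 1009286 = ((4/3 - 64/3*(-9)) - 36*(-14 - 36)) - 1009286 = ((4/3 + 192) - 36*(-50)) - 1009286 = (580/3 + 1800) - 1009286 = 5980/3 - 1009286 = -3021878/3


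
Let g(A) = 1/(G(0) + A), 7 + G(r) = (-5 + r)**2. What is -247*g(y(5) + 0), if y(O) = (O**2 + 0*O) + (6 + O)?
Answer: -247/54 ≈ -4.5741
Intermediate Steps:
y(O) = 6 + O + O**2 (y(O) = (O**2 + 0) + (6 + O) = O**2 + (6 + O) = 6 + O + O**2)
G(r) = -7 + (-5 + r)**2
g(A) = 1/(18 + A) (g(A) = 1/((-7 + (-5 + 0)**2) + A) = 1/((-7 + (-5)**2) + A) = 1/((-7 + 25) + A) = 1/(18 + A))
-247*g(y(5) + 0) = -247/(18 + ((6 + 5 + 5**2) + 0)) = -247/(18 + ((6 + 5 + 25) + 0)) = -247/(18 + (36 + 0)) = -247/(18 + 36) = -247/54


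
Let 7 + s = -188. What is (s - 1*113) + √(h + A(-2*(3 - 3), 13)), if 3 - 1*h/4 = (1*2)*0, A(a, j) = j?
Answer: -303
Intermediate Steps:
s = -195 (s = -7 - 188 = -195)
h = 12 (h = 12 - 4*1*2*0 = 12 - 8*0 = 12 - 4*0 = 12 + 0 = 12)
(s - 1*113) + √(h + A(-2*(3 - 3), 13)) = (-195 - 1*113) + √(12 + 13) = (-195 - 113) + √25 = -308 + 5 = -303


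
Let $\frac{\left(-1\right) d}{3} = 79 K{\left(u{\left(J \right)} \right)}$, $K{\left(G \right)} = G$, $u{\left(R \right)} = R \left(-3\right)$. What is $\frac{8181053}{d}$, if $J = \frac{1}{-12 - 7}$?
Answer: $- \frac{155440007}{711} \approx -2.1862 \cdot 10^{5}$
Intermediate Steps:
$J = - \frac{1}{19}$ ($J = \frac{1}{-19} = - \frac{1}{19} \approx -0.052632$)
$u{\left(R \right)} = - 3 R$
$d = - \frac{711}{19}$ ($d = - 3 \cdot 79 \left(\left(-3\right) \left(- \frac{1}{19}\right)\right) = - 3 \cdot 79 \cdot \frac{3}{19} = \left(-3\right) \frac{237}{19} = - \frac{711}{19} \approx -37.421$)
$\frac{8181053}{d} = \frac{8181053}{- \frac{711}{19}} = 8181053 \left(- \frac{19}{711}\right) = - \frac{155440007}{711}$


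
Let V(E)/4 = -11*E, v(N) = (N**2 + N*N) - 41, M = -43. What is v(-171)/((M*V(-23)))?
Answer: -58441/43516 ≈ -1.3430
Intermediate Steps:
v(N) = -41 + 2*N**2 (v(N) = (N**2 + N**2) - 41 = 2*N**2 - 41 = -41 + 2*N**2)
V(E) = -44*E (V(E) = 4*(-11*E) = -44*E)
v(-171)/((M*V(-23))) = (-41 + 2*(-171)**2)/((-(-1892)*(-23))) = (-41 + 2*29241)/((-43*1012)) = (-41 + 58482)/(-43516) = 58441*(-1/43516) = -58441/43516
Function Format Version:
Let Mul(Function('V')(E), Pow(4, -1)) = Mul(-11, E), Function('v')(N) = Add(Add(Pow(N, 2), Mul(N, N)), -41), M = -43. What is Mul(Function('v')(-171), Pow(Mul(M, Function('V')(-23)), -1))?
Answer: Rational(-58441, 43516) ≈ -1.3430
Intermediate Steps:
Function('v')(N) = Add(-41, Mul(2, Pow(N, 2))) (Function('v')(N) = Add(Add(Pow(N, 2), Pow(N, 2)), -41) = Add(Mul(2, Pow(N, 2)), -41) = Add(-41, Mul(2, Pow(N, 2))))
Function('V')(E) = Mul(-44, E) (Function('V')(E) = Mul(4, Mul(-11, E)) = Mul(-44, E))
Mul(Function('v')(-171), Pow(Mul(M, Function('V')(-23)), -1)) = Mul(Add(-41, Mul(2, Pow(-171, 2))), Pow(Mul(-43, Mul(-44, -23)), -1)) = Mul(Add(-41, Mul(2, 29241)), Pow(Mul(-43, 1012), -1)) = Mul(Add(-41, 58482), Pow(-43516, -1)) = Mul(58441, Rational(-1, 43516)) = Rational(-58441, 43516)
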